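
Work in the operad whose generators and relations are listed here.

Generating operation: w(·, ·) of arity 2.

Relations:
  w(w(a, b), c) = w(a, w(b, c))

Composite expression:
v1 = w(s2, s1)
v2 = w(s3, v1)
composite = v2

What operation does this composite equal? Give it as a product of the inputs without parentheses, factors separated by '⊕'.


The w-tree's shape is irrelevant; the s-reading-order decides.
w(s2, s1) flattens to s2 ⊕ s1
w(s3, w(s2, s1)) flattens to s3 ⊕ s2 ⊕ s1

s3 ⊕ s2 ⊕ s1


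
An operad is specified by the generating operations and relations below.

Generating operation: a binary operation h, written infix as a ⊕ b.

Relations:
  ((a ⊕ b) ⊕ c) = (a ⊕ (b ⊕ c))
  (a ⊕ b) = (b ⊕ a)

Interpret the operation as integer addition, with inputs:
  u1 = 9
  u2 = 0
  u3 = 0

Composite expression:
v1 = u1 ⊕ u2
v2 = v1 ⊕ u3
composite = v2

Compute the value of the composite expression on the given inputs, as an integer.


(u1 ⊕ u2) = 9
((u1 ⊕ u2) ⊕ u3) = 9

9


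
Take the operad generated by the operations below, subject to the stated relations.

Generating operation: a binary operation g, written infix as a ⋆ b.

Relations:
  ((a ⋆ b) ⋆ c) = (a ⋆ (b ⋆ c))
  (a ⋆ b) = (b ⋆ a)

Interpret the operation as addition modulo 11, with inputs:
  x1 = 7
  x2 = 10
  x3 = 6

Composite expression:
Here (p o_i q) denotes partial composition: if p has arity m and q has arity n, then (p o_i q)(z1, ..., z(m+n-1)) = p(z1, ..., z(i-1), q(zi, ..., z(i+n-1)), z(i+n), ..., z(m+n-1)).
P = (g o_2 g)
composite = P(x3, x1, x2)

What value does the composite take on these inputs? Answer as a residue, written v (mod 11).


(x1 ⋆ x2) = 6
(x3 ⋆ (x1 ⋆ x2)) = 1

1 (mod 11)


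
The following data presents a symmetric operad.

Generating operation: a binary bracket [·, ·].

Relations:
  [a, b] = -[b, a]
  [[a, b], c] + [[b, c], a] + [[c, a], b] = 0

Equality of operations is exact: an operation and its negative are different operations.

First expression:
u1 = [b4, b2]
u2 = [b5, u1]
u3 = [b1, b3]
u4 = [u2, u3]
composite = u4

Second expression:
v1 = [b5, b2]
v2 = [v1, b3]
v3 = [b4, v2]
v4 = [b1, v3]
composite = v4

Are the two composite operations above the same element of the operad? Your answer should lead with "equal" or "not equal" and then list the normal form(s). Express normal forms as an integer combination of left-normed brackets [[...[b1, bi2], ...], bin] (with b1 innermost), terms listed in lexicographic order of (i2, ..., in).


The first expression reduces to -[[[[b1, b3], b2], b4], b5] + [[[[b1, b3], b4], b2], b5] + [[[[b1, b3], b5], b2], b4] - [[[[b1, b3], b5], b4], b2]
The second expression reduces to [[[[b1, b2], b5], b3], b4] - [[[[b1, b3], b2], b5], b4] + [[[[b1, b3], b5], b2], b4] - [[[[b1, b4], b2], b5], b3] + [[[[b1, b4], b3], b2], b5] - [[[[b1, b4], b3], b5], b2] + [[[[b1, b4], b5], b2], b3] - [[[[b1, b5], b2], b3], b4]
The normal forms differ: not equal.

not equal; the first gives -[[[[b1, b3], b2], b4], b5] + [[[[b1, b3], b4], b2], b5] + [[[[b1, b3], b5], b2], b4] - [[[[b1, b3], b5], b4], b2] and the second [[[[b1, b2], b5], b3], b4] - [[[[b1, b3], b2], b5], b4] + [[[[b1, b3], b5], b2], b4] - [[[[b1, b4], b2], b5], b3] + [[[[b1, b4], b3], b2], b5] - [[[[b1, b4], b3], b5], b2] + [[[[b1, b4], b5], b2], b3] - [[[[b1, b5], b2], b3], b4]


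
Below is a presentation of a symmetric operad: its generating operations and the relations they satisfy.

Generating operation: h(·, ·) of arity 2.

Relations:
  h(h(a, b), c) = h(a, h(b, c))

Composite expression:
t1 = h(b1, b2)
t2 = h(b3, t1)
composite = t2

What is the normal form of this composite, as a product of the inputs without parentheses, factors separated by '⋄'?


b3 ⋄ b1 ⋄ b2

Every regrouping of h is equal, so read the b-inputs in written order.
h(b1, b2) collapses to b1 ⋄ b2
h(b3, h(b1, b2)) collapses to b3 ⋄ b1 ⋄ b2


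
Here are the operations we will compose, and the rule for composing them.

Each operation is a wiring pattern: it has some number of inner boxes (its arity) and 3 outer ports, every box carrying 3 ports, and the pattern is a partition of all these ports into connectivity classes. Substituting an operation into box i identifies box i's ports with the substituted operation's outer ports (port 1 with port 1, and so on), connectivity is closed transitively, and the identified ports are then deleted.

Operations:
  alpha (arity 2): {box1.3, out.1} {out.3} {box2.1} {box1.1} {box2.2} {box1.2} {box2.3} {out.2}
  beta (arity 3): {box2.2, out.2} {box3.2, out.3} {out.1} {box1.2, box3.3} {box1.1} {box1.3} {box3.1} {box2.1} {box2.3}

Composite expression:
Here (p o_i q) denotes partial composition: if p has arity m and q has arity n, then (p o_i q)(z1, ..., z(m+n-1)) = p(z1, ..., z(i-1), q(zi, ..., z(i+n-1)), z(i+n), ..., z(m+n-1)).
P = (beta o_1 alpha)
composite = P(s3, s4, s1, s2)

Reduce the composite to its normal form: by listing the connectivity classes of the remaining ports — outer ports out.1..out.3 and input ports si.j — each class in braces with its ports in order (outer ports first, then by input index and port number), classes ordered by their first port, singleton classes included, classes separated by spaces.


{out.1} {out.2, s1.2} {out.3, s2.2} {s1.1} {s1.3} {s2.1} {s2.3} {s3.1} {s3.2} {s3.3} {s4.1} {s4.2} {s4.3}

Connectivity passes through glued beta-boundaries; trace each wire chain.
alpha over (s3, s4) gives {out.1, s3.3} {out.2} {out.3} {s3.1} {s3.2} {s4.1} {s4.2} {s4.3}, out.j being that stage's outer ports
beta over (s3, s4, s1, s2) gives {out.1} {out.2, s1.2} {out.3, s2.2} {s1.1} {s1.3} {s2.1} {s2.3} {s3.1} {s3.2} {s3.3} {s4.1} {s4.2} {s4.3}, out.j being that stage's outer ports


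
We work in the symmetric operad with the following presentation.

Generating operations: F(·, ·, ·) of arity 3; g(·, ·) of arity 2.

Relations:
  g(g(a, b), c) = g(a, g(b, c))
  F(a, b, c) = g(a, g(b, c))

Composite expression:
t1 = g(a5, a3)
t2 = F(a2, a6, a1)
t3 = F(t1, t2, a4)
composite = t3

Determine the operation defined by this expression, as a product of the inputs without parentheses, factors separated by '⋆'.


Key point: F is associative — brackets drop, the a-order remains.
g(a5, a3) reduces to a5 ⋆ a3
F(a2, a6, a1) reduces to a2 ⋆ a6 ⋆ a1
F(g(a5, a3), F(a2, a6, a1), a4) reduces to a5 ⋆ a3 ⋆ a2 ⋆ a6 ⋆ a1 ⋆ a4

a5 ⋆ a3 ⋆ a2 ⋆ a6 ⋆ a1 ⋆ a4


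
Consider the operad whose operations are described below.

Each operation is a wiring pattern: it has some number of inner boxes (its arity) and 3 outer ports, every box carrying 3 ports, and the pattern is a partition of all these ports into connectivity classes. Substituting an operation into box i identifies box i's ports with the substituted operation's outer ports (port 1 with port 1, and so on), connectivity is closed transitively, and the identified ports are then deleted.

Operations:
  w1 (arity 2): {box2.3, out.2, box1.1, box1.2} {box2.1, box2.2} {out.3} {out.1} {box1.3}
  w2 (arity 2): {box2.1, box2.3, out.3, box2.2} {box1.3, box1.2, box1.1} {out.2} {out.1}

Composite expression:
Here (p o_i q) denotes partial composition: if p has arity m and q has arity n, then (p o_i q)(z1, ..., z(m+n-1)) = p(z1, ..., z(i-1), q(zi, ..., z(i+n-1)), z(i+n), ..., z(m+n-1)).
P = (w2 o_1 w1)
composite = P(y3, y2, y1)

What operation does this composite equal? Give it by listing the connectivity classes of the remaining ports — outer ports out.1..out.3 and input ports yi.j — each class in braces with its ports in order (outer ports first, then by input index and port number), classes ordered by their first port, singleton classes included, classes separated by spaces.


{out.1} {out.2} {out.3, y1.1, y1.2, y1.3} {y2.1, y2.2} {y2.3, y3.1, y3.2} {y3.3}


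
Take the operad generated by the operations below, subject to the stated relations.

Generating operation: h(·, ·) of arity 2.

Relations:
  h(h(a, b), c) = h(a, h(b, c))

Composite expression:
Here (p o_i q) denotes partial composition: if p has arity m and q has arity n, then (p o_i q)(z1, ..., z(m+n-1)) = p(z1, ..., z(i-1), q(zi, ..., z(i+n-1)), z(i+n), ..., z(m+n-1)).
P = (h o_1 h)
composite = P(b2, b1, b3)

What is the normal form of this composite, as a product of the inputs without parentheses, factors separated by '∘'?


Under associativity of h, the answer is the b's in reading order.
h(b2, b1) spells out as b2 ∘ b1
h(h(b2, b1), b3) spells out as b2 ∘ b1 ∘ b3

b2 ∘ b1 ∘ b3


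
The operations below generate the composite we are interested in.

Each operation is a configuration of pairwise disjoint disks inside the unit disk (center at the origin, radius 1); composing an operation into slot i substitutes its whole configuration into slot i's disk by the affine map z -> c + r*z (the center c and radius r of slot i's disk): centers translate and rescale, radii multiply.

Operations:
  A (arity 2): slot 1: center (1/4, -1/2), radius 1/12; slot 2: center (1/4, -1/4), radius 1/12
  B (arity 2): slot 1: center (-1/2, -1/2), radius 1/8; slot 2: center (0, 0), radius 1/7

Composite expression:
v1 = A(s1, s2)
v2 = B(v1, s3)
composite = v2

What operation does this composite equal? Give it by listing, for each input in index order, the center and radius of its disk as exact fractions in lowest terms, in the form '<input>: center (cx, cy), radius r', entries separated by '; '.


s1: center (-15/32, -9/16), radius 1/96; s2: center (-15/32, -17/32), radius 1/96; s3: center (0, 0), radius 1/7

Follow each s-input down from B: c' goes to c + r*c', radius to r*r'.
tracing s1 down its 2-map path: center (-15/32, -9/16), radius 1/96
tracing s2 down its 2-map path: center (-15/32, -17/32), radius 1/96
tracing s3 down its 1-map path: center (0, 0), radius 1/7


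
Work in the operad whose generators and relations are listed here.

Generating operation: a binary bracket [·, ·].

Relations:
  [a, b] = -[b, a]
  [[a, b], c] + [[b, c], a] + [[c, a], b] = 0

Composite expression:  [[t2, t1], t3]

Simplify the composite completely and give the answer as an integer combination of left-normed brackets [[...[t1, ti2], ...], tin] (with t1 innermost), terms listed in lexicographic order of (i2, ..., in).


-[[t1, t2], t3]

Left-normed coefficients sit on the t1-initial expansion words.
Composite bracket: [[t2, t1], t3]
Full expansion: 4 signed words from ab - ba (2^2 = 4).
Collect the words opening with t1:
  t1t2t3 appears with sign -1, giving the term -[[t1, t2], t3]


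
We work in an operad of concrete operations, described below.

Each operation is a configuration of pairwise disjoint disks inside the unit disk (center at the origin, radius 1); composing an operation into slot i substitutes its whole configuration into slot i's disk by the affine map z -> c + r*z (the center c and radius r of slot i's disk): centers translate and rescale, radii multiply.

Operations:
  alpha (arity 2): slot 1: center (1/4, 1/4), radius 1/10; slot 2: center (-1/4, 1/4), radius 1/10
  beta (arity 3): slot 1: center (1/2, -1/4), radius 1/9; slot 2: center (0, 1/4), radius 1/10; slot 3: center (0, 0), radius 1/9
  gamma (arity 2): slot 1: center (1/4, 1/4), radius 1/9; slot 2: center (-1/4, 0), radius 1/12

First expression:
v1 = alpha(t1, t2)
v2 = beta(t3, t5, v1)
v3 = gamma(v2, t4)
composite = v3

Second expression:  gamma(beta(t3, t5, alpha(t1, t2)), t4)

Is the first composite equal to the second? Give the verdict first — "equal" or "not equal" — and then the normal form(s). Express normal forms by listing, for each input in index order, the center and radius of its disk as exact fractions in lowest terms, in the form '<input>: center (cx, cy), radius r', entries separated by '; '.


equal; both compose to t1: center (41/162, 41/162), radius 1/810; t2: center (20/81, 41/162), radius 1/810; t3: center (11/36, 2/9), radius 1/81; t4: center (-1/4, 0), radius 1/12; t5: center (1/4, 5/18), radius 1/90


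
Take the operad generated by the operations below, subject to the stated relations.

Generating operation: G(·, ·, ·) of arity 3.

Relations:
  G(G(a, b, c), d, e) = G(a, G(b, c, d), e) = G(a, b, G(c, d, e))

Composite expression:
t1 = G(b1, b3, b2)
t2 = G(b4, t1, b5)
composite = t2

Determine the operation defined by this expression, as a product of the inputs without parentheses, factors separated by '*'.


Every regrouping of G is equal, so read the b-inputs in written order.
G(b1, b3, b2) unparenthesizes to b1 * b3 * b2
G(b4, G(b1, b3, b2), b5) unparenthesizes to b4 * b1 * b3 * b2 * b5

b4 * b1 * b3 * b2 * b5


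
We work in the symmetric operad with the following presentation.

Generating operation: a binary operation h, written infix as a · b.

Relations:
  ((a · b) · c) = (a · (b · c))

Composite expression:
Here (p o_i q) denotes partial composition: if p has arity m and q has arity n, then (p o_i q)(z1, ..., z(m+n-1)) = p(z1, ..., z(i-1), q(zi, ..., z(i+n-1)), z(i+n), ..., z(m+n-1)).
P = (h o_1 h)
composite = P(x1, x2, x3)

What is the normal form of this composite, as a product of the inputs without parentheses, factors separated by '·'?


x1 · x2 · x3

The h-tree's shape is irrelevant; the x-reading-order decides.
(x1 · x2) collapses to x1 · x2
((x1 · x2) · x3) collapses to x1 · x2 · x3


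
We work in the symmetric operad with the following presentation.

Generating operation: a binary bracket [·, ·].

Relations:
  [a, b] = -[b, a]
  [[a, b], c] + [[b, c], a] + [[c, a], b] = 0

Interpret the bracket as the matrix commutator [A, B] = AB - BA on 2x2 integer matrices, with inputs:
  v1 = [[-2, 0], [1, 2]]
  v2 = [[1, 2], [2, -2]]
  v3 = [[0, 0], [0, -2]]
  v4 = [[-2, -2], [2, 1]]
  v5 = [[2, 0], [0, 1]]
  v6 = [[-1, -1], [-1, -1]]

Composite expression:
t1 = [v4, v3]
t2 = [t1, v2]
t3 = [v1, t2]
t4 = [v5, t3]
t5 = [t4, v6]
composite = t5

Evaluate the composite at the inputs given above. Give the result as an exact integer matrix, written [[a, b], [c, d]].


[[-96, 0], [0, 96]]

[v4, v3] = [[0, 4], [4, 0]]
[[v4, v3], v2] = [[0, -12], [12, 0]]
[v1, [[v4, v3], v2]] = [[12, 48], [48, -12]]
[v5, [v1, [[v4, v3], v2]]] = [[0, 48], [-48, 0]]
[[v5, [v1, [[v4, v3], v2]]], v6] = [[-96, 0], [0, 96]]


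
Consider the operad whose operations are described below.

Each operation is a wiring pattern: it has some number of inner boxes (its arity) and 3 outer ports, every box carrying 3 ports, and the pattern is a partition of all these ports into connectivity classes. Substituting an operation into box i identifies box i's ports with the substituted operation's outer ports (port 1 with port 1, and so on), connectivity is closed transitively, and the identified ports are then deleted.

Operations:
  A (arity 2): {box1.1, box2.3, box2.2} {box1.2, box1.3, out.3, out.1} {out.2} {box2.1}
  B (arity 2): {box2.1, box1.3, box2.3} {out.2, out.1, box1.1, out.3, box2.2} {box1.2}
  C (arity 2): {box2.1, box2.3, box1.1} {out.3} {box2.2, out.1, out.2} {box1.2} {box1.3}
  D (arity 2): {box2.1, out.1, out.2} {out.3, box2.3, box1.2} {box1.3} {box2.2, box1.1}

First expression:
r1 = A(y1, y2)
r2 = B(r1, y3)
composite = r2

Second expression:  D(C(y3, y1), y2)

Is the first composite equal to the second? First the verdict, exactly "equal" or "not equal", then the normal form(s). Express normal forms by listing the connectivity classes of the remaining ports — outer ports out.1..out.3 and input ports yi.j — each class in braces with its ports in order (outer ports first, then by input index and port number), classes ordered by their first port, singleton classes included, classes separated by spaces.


not equal; the first gives {out.1, out.2, out.3, y1.2, y1.3, y3.1, y3.2, y3.3} {y1.1, y2.2, y2.3} {y2.1} and the second {out.1, out.2, y2.1} {out.3, y1.2, y2.2, y2.3} {y1.1, y1.3, y3.1} {y3.2} {y3.3}

Reducing the first expression gives {out.1, out.2, out.3, y1.2, y1.3, y3.1, y3.2, y3.3} {y1.1, y2.2, y2.3} {y2.1}
Reducing the second expression gives {out.1, out.2, y2.1} {out.3, y1.2, y2.2, y2.3} {y1.1, y1.3, y3.1} {y3.2} {y3.3}
Distinct normal forms: not equal.


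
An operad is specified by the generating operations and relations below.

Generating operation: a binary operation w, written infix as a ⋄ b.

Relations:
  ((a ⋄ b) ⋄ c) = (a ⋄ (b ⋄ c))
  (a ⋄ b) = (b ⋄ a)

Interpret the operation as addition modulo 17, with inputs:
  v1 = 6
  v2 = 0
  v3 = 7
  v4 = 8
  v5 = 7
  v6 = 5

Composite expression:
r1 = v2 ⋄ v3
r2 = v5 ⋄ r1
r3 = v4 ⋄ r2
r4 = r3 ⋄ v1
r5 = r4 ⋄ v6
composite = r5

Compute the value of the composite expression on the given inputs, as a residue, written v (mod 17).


(v2 ⋄ v3) = 7
(v5 ⋄ (v2 ⋄ v3)) = 14
(v4 ⋄ (v5 ⋄ (v2 ⋄ v3))) = 5
((v4 ⋄ (v5 ⋄ (v2 ⋄ v3))) ⋄ v1) = 11
(((v4 ⋄ (v5 ⋄ (v2 ⋄ v3))) ⋄ v1) ⋄ v6) = 16

16 (mod 17)


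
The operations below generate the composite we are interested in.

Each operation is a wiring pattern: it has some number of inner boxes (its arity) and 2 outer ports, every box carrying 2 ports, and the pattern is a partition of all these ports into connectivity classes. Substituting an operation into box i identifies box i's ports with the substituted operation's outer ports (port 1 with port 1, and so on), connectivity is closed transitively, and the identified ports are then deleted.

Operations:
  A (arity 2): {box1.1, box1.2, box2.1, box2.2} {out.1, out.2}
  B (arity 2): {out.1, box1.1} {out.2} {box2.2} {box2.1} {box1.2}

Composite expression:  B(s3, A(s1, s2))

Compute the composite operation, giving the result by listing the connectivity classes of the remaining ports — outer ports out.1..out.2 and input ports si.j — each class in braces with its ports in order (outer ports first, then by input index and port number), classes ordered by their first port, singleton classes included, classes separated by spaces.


Two ports join when wires chain via B-identified ports.
through A, on inputs (s1, s2): {out.1, out.2} {s1.1, s1.2, s2.1, s2.2} (out.j = stage outer ports)
through B, on inputs (s3, s1, s2): {out.1, s3.1} {out.2} {s1.1, s1.2, s2.1, s2.2} {s3.2} (out.j = stage outer ports)

{out.1, s3.1} {out.2} {s1.1, s1.2, s2.1, s2.2} {s3.2}


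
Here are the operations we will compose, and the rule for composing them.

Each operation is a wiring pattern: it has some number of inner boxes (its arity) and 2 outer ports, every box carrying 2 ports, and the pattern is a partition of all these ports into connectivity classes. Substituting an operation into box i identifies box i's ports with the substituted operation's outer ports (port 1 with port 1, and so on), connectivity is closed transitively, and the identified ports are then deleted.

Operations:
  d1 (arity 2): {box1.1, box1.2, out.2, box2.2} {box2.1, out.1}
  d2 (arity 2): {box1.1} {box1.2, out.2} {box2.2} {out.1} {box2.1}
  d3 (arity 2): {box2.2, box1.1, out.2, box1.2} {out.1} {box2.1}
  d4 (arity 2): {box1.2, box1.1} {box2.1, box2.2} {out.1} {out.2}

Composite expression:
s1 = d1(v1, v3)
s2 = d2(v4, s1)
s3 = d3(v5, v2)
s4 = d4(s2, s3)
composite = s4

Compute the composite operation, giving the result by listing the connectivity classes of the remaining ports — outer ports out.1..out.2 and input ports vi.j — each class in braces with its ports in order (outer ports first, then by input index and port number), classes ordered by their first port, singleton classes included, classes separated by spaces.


Reachability decides: close wires over d4-identified ports.
the subtree at d1 composes to {out.1, v3.1} {out.2, v1.1, v1.2, v3.2} on (v1, v3); out.j = own outer ports
the subtree at d2 composes to {out.1} {out.2, v4.2} {v1.1, v1.2, v3.2} {v3.1} {v4.1} on (v4, v1, v3); out.j = own outer ports
the subtree at d3 composes to {out.1} {out.2, v2.2, v5.1, v5.2} {v2.1} on (v5, v2); out.j = own outer ports
the subtree at d4 composes to {out.1} {out.2} {v1.1, v1.2, v3.2} {v2.1} {v2.2, v5.1, v5.2} {v3.1} {v4.1} {v4.2} on (v4, v1, v3, v5, v2); out.j = own outer ports

{out.1} {out.2} {v1.1, v1.2, v3.2} {v2.1} {v2.2, v5.1, v5.2} {v3.1} {v4.1} {v4.2}


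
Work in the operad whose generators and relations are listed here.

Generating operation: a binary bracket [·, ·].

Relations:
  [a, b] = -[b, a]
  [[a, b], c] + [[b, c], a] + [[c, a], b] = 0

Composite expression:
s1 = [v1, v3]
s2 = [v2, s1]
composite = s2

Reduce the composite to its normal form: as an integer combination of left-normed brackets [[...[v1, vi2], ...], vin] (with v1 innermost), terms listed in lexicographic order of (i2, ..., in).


-[[v1, v3], v2]

Skip Jacobi rewriting: expand, keep v1-initial words, read off terms.
Composite bracket: [v2, [v1, v3]]
The bracket unfolds into 4 signed words via [a, b] = ab - ba (2^2 = 4).
Keep just the words that open with v1:
  from v1v3v2, sign -1: term -[[v1, v3], v2]


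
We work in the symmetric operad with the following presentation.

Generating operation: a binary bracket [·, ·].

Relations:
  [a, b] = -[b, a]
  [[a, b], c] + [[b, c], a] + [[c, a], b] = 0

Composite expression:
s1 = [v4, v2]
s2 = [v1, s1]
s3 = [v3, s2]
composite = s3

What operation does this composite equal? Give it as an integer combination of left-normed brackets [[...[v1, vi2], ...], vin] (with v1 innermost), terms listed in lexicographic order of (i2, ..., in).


Skip Jacobi rewriting: expand, keep v1-initial words, read off terms.
Composite bracket: [v3, [v1, [v4, v2]]]
Applying ab - ba throughout gives 8 signed words (2^3 = 8).
Only words starting with v1 matter:
  from v1v2v4v3, sign +1: term +[[[v1, v2], v4], v3]
  from v1v4v2v3, sign -1: term -[[[v1, v4], v2], v3]

[[[v1, v2], v4], v3] - [[[v1, v4], v2], v3]


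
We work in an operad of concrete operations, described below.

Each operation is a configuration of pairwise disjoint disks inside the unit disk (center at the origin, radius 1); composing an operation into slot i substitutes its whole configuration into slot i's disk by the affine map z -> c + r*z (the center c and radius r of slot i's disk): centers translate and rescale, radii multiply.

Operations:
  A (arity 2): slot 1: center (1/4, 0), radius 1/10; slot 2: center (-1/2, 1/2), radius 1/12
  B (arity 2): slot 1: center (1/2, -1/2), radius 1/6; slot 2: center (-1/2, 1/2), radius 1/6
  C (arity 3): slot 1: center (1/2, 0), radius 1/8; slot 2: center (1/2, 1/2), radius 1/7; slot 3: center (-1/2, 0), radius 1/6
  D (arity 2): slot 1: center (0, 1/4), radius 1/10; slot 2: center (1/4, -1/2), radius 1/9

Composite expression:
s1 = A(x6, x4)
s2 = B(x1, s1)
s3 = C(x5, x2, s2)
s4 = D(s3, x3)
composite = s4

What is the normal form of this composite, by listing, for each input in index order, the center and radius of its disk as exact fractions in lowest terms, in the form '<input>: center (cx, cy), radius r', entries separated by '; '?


Follow each x-input down from D: c' goes to c + r*c', radius to r*r'.
for x5, the 2-step affine chain lands on center (1/20, 1/4), radius 1/80
for x2, the 2-step affine chain lands on center (1/20, 3/10), radius 1/70
for x1, the 3-step affine chain lands on center (-1/24, 29/120), radius 1/360
for x6, the 4-step affine chain lands on center (-83/1440, 31/120), radius 1/3600
for x4, the 4-step affine chain lands on center (-43/720, 187/720), radius 1/4320
for x3, the 1-step affine chain lands on center (1/4, -1/2), radius 1/9

x1: center (-1/24, 29/120), radius 1/360; x2: center (1/20, 3/10), radius 1/70; x3: center (1/4, -1/2), radius 1/9; x4: center (-43/720, 187/720), radius 1/4320; x5: center (1/20, 1/4), radius 1/80; x6: center (-83/1440, 31/120), radius 1/3600


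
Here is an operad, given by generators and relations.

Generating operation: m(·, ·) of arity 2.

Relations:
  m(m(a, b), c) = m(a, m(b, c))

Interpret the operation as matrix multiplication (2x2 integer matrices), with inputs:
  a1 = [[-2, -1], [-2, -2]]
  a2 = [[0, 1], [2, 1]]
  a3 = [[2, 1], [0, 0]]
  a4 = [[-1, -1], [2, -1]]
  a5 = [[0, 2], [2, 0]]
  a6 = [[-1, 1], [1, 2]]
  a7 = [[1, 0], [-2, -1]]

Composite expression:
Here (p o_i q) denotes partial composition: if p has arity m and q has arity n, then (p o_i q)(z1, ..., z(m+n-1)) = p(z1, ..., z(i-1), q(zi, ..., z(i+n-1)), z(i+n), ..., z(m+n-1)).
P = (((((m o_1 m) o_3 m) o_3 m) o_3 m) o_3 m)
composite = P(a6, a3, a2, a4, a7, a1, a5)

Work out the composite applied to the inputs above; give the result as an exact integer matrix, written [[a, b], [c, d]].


m(a6, a3) = [[-2, -1], [2, 1]]
m(a2, a4) = [[2, -1], [0, -3]]
m(m(a2, a4), a7) = [[4, 1], [6, 3]]
m(m(m(a2, a4), a7), a1) = [[-10, -6], [-18, -12]]
m(m(m(m(a2, a4), a7), a1), a5) = [[-12, -20], [-24, -36]]
m(m(a6, a3), m(m(m(m(a2, a4), a7), a1), a5)) = [[48, 76], [-48, -76]]

[[48, 76], [-48, -76]]


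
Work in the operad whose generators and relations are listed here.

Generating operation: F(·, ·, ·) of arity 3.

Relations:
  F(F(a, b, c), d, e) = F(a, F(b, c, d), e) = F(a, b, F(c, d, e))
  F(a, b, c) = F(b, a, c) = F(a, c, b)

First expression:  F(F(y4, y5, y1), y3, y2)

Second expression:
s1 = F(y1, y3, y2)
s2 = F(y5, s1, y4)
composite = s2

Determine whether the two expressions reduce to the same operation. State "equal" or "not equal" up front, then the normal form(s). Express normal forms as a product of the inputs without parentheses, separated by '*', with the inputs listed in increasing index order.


In normal form, the first expression is y1 * y2 * y3 * y4 * y5
In normal form, the second expression is y1 * y2 * y3 * y4 * y5
Same normal form: equal.

equal: each reduces to y1 * y2 * y3 * y4 * y5


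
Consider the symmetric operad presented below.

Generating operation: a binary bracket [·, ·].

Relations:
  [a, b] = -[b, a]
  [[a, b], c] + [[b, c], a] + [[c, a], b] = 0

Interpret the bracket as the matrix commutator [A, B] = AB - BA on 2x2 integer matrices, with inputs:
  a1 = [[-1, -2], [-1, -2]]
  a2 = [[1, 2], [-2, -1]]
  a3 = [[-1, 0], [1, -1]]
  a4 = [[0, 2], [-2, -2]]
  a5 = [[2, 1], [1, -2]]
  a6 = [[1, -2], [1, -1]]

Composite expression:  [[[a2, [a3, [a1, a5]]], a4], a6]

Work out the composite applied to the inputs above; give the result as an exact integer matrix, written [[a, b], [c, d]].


[a1, a5] = [[-1, 9], [-5, 1]]
[a3, [a1, a5]] = [[-9, 0], [-2, 9]]
[a2, [a3, [a1, a5]]] = [[-4, 36], [40, 4]]
[[a2, [a3, [a1, a5]]], a4] = [[-152, -88], [64, 152]]
[[[a2, [a3, [a1, a5]]], a4], a6] = [[40, 784], [432, -40]]

[[40, 784], [432, -40]]


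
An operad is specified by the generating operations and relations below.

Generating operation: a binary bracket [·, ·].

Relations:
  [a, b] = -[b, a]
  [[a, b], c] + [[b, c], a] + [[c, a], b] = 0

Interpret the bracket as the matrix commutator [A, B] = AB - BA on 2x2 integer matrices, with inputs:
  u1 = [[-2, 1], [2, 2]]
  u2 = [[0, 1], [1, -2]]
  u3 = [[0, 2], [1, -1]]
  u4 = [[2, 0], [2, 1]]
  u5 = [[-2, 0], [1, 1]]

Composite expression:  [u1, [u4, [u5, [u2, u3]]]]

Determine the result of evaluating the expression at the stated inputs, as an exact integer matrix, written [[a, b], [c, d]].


[[11, 0], [44, -11]]

[u2, u3] = [[-1, 3], [-1, 1]]
[u5, [u2, u3]] = [[-3, -9], [-5, 3]]
[u4, [u5, [u2, u3]]] = [[18, -9], [-7, -18]]
[u1, [u4, [u5, [u2, u3]]]] = [[11, 0], [44, -11]]


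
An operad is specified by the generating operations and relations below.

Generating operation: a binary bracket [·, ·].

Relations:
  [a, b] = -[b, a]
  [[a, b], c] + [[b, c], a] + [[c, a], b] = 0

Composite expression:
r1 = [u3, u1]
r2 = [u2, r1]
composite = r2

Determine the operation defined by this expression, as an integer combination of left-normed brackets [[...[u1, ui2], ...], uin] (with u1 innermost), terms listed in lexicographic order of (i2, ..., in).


In the tensor algebra, words opening u1 carry the u1-anchored form.
Composite bracket: [u2, [u3, u1]]
Full expansion: 4 signed words from ab - ba (2^2 = 4).
Coefficients come from the u1-initial words:
  u1u3u2 (sign +1) contributes +[[u1, u3], u2]

[[u1, u3], u2]


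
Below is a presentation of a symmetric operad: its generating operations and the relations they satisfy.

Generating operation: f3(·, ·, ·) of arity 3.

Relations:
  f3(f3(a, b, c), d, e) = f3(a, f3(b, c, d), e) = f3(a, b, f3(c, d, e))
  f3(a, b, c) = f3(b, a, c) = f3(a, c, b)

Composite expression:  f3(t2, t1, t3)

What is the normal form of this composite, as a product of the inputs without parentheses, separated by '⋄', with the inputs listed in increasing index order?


t1 ⋄ t2 ⋄ t3

Any arrangement under f3 is one operation, so sort the t-inputs.
f3(t2, t1, t3) unparenthesizes to t2 ⋄ t1 ⋄ t3
the factors in increasing index order: t1 ⋄ t2 ⋄ t3


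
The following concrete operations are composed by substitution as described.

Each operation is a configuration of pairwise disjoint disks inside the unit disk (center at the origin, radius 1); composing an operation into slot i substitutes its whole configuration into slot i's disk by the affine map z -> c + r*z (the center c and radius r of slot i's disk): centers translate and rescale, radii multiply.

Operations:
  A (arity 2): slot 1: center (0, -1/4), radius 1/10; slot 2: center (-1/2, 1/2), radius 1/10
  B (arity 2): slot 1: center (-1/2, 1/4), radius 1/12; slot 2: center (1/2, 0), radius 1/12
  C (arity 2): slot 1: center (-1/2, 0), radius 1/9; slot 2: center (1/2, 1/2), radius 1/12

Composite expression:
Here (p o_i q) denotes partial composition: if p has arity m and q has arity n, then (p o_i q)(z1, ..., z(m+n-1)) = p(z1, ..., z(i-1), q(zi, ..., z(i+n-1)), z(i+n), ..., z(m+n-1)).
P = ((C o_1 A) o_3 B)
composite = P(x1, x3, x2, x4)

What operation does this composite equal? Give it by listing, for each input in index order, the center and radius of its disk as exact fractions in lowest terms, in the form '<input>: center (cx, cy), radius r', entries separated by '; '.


x1: center (-1/2, -1/36), radius 1/90; x2: center (11/24, 25/48), radius 1/144; x3: center (-5/9, 1/18), radius 1/90; x4: center (13/24, 1/2), radius 1/144

Each x-disk chains the slot maps above it in C; radii multiply.
x1 passes through 2 substitutions, ending at center (-1/2, -1/36), radius 1/90
x3 passes through 2 substitutions, ending at center (-5/9, 1/18), radius 1/90
x2 passes through 2 substitutions, ending at center (11/24, 25/48), radius 1/144
x4 passes through 2 substitutions, ending at center (13/24, 1/2), radius 1/144


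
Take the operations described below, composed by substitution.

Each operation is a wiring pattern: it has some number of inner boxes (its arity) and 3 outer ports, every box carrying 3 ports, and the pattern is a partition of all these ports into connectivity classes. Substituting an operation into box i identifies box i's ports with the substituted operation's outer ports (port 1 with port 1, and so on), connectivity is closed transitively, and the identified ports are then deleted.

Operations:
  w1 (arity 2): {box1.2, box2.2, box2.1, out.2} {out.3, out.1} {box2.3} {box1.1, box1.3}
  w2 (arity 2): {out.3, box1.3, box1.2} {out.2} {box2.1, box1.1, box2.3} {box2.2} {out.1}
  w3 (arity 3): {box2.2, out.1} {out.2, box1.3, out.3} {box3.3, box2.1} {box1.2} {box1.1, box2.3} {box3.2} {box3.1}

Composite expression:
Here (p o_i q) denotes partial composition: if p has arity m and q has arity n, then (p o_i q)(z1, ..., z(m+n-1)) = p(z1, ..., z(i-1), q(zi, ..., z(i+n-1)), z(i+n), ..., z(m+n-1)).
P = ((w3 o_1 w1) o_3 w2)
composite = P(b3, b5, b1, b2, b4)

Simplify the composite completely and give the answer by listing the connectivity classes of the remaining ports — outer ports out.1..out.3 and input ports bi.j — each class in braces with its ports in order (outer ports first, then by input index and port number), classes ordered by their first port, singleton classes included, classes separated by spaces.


{out.1} {out.2, out.3, b1.2, b1.3} {b1.1, b2.1, b2.3} {b2.2} {b3.1, b3.3} {b3.2, b5.1, b5.2} {b4.1} {b4.2} {b4.3} {b5.3}

After gluing at w3, chains via deleted ports link the b-ports.
w1 over (b3, b5) gives {out.1, out.3} {out.2, b3.2, b5.1, b5.2} {b3.1, b3.3} {b5.3}, out.j being that stage's outer ports
w2 over (b1, b2) gives {out.1} {out.2} {out.3, b1.2, b1.3} {b1.1, b2.1, b2.3} {b2.2}, out.j being that stage's outer ports
w3 over (b3, b5, b1, b2, b4) gives {out.1} {out.2, out.3, b1.2, b1.3} {b1.1, b2.1, b2.3} {b2.2} {b3.1, b3.3} {b3.2, b5.1, b5.2} {b4.1} {b4.2} {b4.3} {b5.3}, out.j being that stage's outer ports


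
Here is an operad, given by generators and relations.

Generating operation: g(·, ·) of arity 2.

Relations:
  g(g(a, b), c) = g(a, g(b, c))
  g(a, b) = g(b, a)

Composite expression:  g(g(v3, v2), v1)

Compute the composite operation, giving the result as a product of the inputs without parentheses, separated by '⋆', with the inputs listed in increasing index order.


v1 ⋆ v2 ⋆ v3

Shape and order are irrelevant to g; the v-input set decides.
g(v3, v2) unparenthesizes to v3 ⋆ v2
g(g(v3, v2), v1) unparenthesizes to v3 ⋆ v2 ⋆ v1
rearranged into index order: v1 ⋆ v2 ⋆ v3


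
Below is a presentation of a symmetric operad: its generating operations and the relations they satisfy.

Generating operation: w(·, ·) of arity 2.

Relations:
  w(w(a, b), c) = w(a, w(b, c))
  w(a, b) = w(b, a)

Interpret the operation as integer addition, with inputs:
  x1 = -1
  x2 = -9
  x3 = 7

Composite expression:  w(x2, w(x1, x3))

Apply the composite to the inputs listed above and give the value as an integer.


-3

w(x1, x3) = 6
w(x2, w(x1, x3)) = -3


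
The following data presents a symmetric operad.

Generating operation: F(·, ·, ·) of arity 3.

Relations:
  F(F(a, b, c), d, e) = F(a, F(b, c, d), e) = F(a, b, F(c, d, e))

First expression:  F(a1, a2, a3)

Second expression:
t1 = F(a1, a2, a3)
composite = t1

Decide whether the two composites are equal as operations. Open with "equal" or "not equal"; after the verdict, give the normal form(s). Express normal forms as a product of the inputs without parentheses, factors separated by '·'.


The first composite normalizes to a1 · a2 · a3
The second composite normalizes to a1 · a2 · a3
Same normal form: equal.

equal; the common form is a1 · a2 · a3


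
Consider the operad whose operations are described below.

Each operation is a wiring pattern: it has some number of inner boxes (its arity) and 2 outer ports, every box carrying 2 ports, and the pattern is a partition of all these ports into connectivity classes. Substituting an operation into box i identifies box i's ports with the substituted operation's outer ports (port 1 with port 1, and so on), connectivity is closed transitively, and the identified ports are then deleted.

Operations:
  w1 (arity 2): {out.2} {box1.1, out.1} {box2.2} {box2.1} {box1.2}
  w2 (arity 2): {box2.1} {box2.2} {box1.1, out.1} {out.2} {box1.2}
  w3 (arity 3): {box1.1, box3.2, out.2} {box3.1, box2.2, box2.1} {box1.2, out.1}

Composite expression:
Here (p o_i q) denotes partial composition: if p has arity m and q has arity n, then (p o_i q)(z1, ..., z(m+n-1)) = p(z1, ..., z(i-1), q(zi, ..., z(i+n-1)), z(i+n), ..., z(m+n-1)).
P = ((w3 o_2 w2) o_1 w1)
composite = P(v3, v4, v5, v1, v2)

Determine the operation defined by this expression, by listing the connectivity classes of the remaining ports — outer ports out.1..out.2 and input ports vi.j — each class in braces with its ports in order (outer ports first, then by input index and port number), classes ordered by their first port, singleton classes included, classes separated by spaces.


{out.1} {out.2, v2.2, v3.1} {v1.1} {v1.2} {v2.1, v5.1} {v3.2} {v4.1} {v4.2} {v5.2}


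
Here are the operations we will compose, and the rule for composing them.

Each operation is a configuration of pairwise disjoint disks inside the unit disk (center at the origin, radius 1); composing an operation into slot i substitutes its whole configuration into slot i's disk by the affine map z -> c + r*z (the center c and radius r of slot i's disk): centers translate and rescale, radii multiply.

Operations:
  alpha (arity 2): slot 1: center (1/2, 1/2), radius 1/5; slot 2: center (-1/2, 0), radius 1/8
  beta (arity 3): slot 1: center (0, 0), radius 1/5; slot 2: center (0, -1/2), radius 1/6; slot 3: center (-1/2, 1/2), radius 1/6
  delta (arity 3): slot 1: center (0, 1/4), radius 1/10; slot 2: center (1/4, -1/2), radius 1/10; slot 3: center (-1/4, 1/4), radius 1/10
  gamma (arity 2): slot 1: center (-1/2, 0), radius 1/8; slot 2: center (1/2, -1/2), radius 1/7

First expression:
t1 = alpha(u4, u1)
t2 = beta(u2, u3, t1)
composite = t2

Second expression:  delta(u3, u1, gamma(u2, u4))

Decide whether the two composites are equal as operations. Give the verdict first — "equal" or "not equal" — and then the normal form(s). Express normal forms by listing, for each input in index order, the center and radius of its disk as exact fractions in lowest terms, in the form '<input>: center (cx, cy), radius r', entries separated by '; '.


not equal — first u1: center (-7/12, 1/2), radius 1/48; u2: center (0, 0), radius 1/5; u3: center (0, -1/2), radius 1/6; u4: center (-5/12, 7/12), radius 1/30, second u1: center (1/4, -1/2), radius 1/10; u2: center (-3/10, 1/4), radius 1/80; u3: center (0, 1/4), radius 1/10; u4: center (-1/5, 1/5), radius 1/70


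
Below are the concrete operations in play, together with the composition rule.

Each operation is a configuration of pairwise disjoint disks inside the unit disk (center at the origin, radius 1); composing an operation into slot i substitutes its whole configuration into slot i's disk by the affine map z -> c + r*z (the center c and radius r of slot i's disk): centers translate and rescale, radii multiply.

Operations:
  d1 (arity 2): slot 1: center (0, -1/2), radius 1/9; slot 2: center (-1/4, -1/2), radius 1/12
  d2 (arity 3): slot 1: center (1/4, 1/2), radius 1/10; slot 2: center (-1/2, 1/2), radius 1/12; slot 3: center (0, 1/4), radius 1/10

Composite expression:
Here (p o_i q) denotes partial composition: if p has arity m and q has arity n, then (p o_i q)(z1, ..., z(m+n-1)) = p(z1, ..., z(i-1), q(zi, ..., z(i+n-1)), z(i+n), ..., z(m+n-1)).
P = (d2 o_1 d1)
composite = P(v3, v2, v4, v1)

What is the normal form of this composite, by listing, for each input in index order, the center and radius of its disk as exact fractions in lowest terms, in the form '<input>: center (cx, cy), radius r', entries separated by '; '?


Each v-disk chains the slot maps above it in d2; radii multiply.
v3 passes through 2 substitutions, ending at center (1/4, 9/20), radius 1/90
v2 passes through 2 substitutions, ending at center (9/40, 9/20), radius 1/120
v4 passes through 1 substitution, ending at center (-1/2, 1/2), radius 1/12
v1 passes through 1 substitution, ending at center (0, 1/4), radius 1/10

v1: center (0, 1/4), radius 1/10; v2: center (9/40, 9/20), radius 1/120; v3: center (1/4, 9/20), radius 1/90; v4: center (-1/2, 1/2), radius 1/12


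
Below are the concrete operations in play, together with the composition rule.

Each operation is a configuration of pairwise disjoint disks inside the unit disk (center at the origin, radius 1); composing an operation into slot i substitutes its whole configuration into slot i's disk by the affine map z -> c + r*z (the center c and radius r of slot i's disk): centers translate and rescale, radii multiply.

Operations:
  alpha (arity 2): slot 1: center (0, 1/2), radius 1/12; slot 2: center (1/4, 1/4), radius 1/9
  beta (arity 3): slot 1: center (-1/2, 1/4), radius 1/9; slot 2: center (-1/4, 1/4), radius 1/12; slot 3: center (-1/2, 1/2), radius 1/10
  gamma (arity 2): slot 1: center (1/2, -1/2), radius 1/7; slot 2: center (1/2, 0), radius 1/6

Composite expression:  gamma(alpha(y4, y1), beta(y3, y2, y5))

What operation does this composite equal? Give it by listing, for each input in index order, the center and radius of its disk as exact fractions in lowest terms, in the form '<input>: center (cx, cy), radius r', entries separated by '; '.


y1: center (15/28, -13/28), radius 1/63; y2: center (11/24, 1/24), radius 1/72; y3: center (5/12, 1/24), radius 1/54; y4: center (1/2, -3/7), radius 1/84; y5: center (5/12, 1/12), radius 1/60

Only the slot chain above each y matters under gamma; compose those maps.
input y4: applying the 2 nested substitutions gives center (1/2, -3/7), radius 1/84
input y1: applying the 2 nested substitutions gives center (15/28, -13/28), radius 1/63
input y3: applying the 2 nested substitutions gives center (5/12, 1/24), radius 1/54
input y2: applying the 2 nested substitutions gives center (11/24, 1/24), radius 1/72
input y5: applying the 2 nested substitutions gives center (5/12, 1/12), radius 1/60
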